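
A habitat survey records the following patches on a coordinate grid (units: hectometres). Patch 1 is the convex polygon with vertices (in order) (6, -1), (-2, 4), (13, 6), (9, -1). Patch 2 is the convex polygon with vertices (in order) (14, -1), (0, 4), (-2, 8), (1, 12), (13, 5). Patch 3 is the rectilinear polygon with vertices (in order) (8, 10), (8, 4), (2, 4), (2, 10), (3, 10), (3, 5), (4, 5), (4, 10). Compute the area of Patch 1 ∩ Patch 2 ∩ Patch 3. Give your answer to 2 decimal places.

The intersection is the polygon with vertices (8,5.333), (8,4), (2,4), (2,4.533).
By the shoelace formula its area is 5.60.

5.60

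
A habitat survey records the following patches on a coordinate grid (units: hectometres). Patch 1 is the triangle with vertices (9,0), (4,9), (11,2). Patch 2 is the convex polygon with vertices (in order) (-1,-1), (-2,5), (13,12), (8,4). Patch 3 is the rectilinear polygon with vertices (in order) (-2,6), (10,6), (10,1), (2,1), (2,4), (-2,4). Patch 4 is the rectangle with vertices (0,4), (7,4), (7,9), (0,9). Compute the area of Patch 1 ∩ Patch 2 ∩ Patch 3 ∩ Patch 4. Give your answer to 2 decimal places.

1.56

The intersection is the polygon with vertices (5.667,6), (7,6), (7,4), (6.778,4).
By the shoelace formula its area is 1.56.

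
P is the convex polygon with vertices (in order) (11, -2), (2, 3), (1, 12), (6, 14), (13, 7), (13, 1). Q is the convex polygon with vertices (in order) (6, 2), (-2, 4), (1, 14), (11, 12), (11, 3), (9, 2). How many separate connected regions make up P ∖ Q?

P ∖ Q splits into 2 disjoint pieces (area 33.5, area 1.4583).

2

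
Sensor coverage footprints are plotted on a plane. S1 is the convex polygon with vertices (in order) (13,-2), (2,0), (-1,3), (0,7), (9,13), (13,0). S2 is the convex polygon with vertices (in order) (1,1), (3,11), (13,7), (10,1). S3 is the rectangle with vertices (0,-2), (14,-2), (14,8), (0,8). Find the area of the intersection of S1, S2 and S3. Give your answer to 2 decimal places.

The intersection is the polygon with vertices (10.544,7.982), (11.667,4.333), (10,1), (1,1), (2.4,8), (10.5,8).
By the shoelace formula its area is 64.92.

64.92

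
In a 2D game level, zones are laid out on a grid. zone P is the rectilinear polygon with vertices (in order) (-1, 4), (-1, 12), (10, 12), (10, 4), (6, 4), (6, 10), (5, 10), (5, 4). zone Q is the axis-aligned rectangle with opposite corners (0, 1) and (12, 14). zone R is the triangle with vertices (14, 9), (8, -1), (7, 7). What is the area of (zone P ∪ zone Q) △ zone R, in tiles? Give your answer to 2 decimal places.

|zone P ∪ zone Q| = 164.
|(zone P ∪ zone Q) ∩ zone R| = 24.7881.
|(zone P ∪ zone Q) △ zone R| = 164 + 29 − 49.5762 = 143.42.

143.42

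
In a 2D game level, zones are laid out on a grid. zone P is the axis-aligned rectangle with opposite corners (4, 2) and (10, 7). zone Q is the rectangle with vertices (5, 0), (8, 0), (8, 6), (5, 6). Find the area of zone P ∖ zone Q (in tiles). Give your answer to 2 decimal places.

18.00

|zone P∩zone Q|: x∈[5,8], y∈[2,6] → 3·4 = 12.
|zone P| = 30.
|zone P ∖ zone Q| = |zone P| − |zone P∩zone Q| = 30 − 12 = 18.00.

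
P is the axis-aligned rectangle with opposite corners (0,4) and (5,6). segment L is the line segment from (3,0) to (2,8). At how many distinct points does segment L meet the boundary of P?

The segment meets the boundary at (2.25,6), (2.5,4).

2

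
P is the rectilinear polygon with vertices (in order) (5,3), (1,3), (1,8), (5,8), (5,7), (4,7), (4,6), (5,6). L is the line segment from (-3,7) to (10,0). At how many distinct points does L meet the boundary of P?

2

The segment meets the boundary at (1,4.846), (4.429,3).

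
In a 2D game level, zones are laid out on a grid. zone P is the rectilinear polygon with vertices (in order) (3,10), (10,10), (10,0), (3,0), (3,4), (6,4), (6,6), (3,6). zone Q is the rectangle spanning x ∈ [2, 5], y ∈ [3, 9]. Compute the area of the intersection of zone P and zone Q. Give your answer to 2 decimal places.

8.00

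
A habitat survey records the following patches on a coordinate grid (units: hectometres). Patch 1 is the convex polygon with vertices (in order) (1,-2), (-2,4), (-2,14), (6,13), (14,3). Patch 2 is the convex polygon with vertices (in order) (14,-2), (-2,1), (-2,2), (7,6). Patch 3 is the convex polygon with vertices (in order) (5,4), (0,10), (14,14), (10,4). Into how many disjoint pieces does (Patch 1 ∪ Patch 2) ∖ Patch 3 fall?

1

(Patch 1 ∪ Patch 2) ∖ Patch 3 is a single connected region.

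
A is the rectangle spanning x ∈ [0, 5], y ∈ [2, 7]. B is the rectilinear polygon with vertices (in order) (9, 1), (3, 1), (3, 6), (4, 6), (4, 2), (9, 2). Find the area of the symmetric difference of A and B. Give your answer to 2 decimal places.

27.00

|A| = 25, |B| = 10, |A∩B| = 4.
|A △ B| = |A| + |B| − 2·|A∩B| = 25 + 10 − 8 = 27.00.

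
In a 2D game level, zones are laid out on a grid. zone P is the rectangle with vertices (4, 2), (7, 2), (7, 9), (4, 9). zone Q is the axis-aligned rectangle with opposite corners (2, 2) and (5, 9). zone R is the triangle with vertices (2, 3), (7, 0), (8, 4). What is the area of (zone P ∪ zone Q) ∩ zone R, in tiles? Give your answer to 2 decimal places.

6.25

The region (zone P ∪ zone Q) ∩ zone R is the polygon with vertices (7,2), (5,2), (4,2), (3.667,2), (2,3), (7,3.833).
By the shoelace formula its area is 6.25.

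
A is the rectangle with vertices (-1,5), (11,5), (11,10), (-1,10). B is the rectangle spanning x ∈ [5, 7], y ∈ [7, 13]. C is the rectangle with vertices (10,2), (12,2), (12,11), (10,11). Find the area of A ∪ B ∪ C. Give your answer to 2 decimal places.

79.00

By inclusion–exclusion:
Individual areas: |A| = 60, |B| = 12, |C| = 18.
|A∩B|: x∈[5,7], y∈[7,10] → 2·3 = 6.
|A∩C|: x∈[10,11], y∈[5,10] → 1·5 = 5.
|B∩C| = 0 (no overlap).
|A∩B∩C| = 0.
|A ∪ B ∪ C| = 90 − 11 + 0 = 79.00.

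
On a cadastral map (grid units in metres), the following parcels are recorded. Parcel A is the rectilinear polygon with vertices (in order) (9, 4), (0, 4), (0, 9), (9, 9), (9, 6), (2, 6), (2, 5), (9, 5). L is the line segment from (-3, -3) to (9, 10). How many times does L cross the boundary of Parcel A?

The segment meets the boundary at (8.077,9), (4.385,5), (5.308,6), (3.462,4).

4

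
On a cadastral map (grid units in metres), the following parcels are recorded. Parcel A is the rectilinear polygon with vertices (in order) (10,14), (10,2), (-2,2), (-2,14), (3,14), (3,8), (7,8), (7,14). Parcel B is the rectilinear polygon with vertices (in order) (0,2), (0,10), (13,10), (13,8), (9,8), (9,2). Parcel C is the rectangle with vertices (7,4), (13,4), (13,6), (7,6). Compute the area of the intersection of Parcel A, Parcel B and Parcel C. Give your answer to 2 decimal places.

The intersection is the polygon with vertices (9,4), (7,4), (7,6), (9,6).
By the shoelace formula its area is 4.00.

4.00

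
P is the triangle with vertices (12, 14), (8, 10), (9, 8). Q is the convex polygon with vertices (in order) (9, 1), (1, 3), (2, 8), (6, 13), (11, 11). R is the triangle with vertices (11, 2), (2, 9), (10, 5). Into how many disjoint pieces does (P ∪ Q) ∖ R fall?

(P ∪ Q) ∖ R splits into 2 disjoint pieces (area 39.415, area 33.763).

2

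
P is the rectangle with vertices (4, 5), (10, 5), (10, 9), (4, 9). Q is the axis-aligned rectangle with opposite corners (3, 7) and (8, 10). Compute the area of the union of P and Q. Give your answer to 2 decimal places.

By inclusion–exclusion:
Individual areas: |P| = 24, |Q| = 15.
|P∩Q|: x∈[4,8], y∈[7,9] → 4·2 = 8.
|P ∪ Q| = 39 − 8 = 31.00.

31.00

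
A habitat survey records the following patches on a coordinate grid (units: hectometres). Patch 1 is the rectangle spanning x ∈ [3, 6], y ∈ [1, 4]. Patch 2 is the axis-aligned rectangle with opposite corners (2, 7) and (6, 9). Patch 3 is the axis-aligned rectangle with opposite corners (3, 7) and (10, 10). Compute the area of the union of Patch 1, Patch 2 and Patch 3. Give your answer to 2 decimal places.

32.00

By inclusion–exclusion:
Individual areas: |Patch 1| = 9, |Patch 2| = 8, |Patch 3| = 21.
|Patch 1∩Patch 2| = 0 (no overlap).
|Patch 1∩Patch 3| = 0 (no overlap).
|Patch 2∩Patch 3|: x∈[3,6], y∈[7,9] → 3·2 = 6.
|Patch 1∩Patch 2∩Patch 3| = 0.
|Patch 1 ∪ Patch 2 ∪ Patch 3| = 38 − 6 + 0 = 32.00.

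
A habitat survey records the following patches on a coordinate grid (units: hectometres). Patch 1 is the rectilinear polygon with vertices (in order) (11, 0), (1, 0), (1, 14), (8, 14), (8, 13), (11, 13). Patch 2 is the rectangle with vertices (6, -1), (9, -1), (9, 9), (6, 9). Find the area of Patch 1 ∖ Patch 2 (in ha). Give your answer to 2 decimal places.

|Patch 1| = 137, |Patch 1∩Patch 2| = 27.
|Patch 1 ∖ Patch 2| = |Patch 1| − |Patch 1∩Patch 2| = 137 − 27 = 110.00.

110.00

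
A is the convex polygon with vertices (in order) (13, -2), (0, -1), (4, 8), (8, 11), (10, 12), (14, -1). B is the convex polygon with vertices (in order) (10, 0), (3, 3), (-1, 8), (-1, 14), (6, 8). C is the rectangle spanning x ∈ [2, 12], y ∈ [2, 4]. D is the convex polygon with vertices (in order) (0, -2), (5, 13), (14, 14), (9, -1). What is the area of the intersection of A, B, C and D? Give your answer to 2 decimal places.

The intersection is the polygon with vertices (5.333,2), (3,3), (2.214,3.982), (2.222,4), (8,4), (9,2).
By the shoelace formula its area is 10.23.

10.23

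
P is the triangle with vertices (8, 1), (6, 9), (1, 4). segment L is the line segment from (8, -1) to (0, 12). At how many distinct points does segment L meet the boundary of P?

The segment meets the boundary at (3.429,6.429), (6.328,1.716).

2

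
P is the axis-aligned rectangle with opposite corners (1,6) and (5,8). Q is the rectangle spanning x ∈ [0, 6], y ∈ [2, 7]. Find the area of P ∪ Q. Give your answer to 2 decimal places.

34.00

By inclusion–exclusion:
Individual areas: |P| = 8, |Q| = 30.
|P∩Q|: x∈[1,5], y∈[6,7] → 4·1 = 4.
|P ∪ Q| = 38 − 4 = 34.00.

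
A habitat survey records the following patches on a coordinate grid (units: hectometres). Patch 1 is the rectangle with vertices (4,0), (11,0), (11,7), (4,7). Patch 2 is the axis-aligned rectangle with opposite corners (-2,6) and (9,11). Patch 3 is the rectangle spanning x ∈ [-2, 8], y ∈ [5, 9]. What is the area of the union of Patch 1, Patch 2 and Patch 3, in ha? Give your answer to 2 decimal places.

105.00

By inclusion–exclusion:
Individual areas: |Patch 1| = 49, |Patch 2| = 55, |Patch 3| = 40.
|Patch 1∩Patch 2|: x∈[4,9], y∈[6,7] → 5·1 = 5.
|Patch 1∩Patch 3|: x∈[4,8], y∈[5,7] → 4·2 = 8.
|Patch 2∩Patch 3|: x∈[-2,8], y∈[6,9] → 10·3 = 30.
|Patch 1∩Patch 2∩Patch 3| = 4.
|Patch 1 ∪ Patch 2 ∪ Patch 3| = 144 − 43 + 4 = 105.00.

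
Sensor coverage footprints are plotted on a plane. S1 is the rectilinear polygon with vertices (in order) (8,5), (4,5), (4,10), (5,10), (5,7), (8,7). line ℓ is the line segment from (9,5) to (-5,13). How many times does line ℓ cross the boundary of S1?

The segment meets the boundary at (5.5,7), (8,5.571), (4,7.857), (5,7.286).

4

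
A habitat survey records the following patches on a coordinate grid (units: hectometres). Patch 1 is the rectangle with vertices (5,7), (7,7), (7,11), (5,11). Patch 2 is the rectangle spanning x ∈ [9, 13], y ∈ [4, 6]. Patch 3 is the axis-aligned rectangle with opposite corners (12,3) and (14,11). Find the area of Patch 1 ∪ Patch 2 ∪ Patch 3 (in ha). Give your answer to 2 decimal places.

30.00

By inclusion–exclusion:
Individual areas: |Patch 1| = 8, |Patch 2| = 8, |Patch 3| = 16.
|Patch 1∩Patch 2| = 0 (no overlap).
|Patch 1∩Patch 3| = 0 (no overlap).
|Patch 2∩Patch 3|: x∈[12,13], y∈[4,6] → 1·2 = 2.
|Patch 1∩Patch 2∩Patch 3| = 0.
|Patch 1 ∪ Patch 2 ∪ Patch 3| = 32 − 2 + 0 = 30.00.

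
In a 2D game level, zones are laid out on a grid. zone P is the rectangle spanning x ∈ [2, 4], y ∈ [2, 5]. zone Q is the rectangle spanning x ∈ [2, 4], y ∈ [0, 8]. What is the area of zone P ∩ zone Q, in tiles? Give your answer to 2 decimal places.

6.00

|zone P∩zone Q|: x∈[2,4], y∈[2,5] → 2·3 = 6.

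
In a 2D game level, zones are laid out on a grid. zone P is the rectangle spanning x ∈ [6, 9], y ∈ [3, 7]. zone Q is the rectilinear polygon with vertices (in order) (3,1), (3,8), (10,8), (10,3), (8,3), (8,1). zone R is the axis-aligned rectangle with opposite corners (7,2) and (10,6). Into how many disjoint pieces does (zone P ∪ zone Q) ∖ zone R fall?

1

(zone P ∪ zone Q) ∖ zone R is a single connected region.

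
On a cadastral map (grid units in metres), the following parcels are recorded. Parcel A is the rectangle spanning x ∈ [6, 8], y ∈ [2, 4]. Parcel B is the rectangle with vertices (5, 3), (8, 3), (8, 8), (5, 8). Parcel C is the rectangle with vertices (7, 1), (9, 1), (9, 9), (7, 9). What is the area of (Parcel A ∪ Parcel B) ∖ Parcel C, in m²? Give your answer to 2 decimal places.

11.00

|Parcel A ∪ Parcel B| = 17.
|(Parcel A ∪ Parcel B) ∩ Parcel C| = 6.
|(Parcel A ∪ Parcel B) ∖ Parcel C| = 17 − 6 = 11.00.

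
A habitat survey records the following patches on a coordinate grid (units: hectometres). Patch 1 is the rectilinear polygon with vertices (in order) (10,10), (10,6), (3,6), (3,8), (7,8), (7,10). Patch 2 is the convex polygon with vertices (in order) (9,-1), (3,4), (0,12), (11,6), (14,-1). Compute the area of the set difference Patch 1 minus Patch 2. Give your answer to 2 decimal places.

|Patch 1| = 20, |Patch 1∩Patch 2| = 12.0909.
|Patch 1 ∖ Patch 2| = |Patch 1| − |Patch 1∩Patch 2| = 20 − 12.0909 = 7.91.

7.91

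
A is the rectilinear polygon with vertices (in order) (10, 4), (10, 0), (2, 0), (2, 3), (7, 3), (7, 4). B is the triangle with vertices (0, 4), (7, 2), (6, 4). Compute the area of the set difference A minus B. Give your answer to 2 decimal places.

|A| = 27, |A∩B| = 1.5.
|A ∖ B| = |A| − |A∩B| = 27 − 1.5 = 25.50.

25.50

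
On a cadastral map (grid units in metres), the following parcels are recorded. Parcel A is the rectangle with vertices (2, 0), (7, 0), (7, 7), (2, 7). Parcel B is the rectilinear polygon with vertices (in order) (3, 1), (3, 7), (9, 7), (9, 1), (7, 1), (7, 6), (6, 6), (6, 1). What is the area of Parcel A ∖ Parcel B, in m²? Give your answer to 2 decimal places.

|Parcel A| = 35, |Parcel A∩Parcel B| = 19.
|Parcel A ∖ Parcel B| = |Parcel A| − |Parcel A∩Parcel B| = 35 − 19 = 16.00.

16.00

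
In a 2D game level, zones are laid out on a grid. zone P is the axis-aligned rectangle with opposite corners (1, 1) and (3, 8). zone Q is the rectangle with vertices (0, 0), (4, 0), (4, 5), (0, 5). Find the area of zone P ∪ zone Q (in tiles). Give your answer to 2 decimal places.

By inclusion–exclusion:
Individual areas: |zone P| = 14, |zone Q| = 20.
|zone P∩zone Q|: x∈[1,3], y∈[1,5] → 2·4 = 8.
|zone P ∪ zone Q| = 34 − 8 = 26.00.

26.00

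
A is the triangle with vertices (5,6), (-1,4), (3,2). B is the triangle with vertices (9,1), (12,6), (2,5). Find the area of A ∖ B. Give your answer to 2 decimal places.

8.28

|A| = 10, |A∩B| = 1.7178.
|A ∖ B| = |A| − |A∩B| = 10 − 1.7178 = 8.28.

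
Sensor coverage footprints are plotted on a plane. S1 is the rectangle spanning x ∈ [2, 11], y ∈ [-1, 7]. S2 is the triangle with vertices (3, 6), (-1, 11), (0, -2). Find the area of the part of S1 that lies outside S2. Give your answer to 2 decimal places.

70.07

|S1| = 72, |S1∩S2| = 1.9333.
|S1 ∖ S2| = |S1| − |S1∩S2| = 72 − 1.9333 = 70.07.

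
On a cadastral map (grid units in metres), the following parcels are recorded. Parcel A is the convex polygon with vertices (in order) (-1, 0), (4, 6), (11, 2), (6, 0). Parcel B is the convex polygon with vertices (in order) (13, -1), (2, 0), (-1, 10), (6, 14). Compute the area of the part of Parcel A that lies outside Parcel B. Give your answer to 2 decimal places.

|Parcel A| = 38, |Parcel A∩Parcel B| = 34.0294.
|Parcel A ∖ Parcel B| = |Parcel A| − |Parcel A∩Parcel B| = 38 − 34.0294 = 3.97.

3.97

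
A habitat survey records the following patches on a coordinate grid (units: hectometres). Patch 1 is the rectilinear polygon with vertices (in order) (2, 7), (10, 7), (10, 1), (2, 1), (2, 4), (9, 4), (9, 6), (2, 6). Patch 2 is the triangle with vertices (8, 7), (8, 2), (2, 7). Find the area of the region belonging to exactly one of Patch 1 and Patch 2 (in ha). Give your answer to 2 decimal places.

33.40

|Patch 1| = 34, |Patch 2| = 15, |Patch 1∩Patch 2| = 7.8.
|Patch 1 △ Patch 2| = |Patch 1| + |Patch 2| − 2·|Patch 1∩Patch 2| = 34 + 15 − 15.6 = 33.40.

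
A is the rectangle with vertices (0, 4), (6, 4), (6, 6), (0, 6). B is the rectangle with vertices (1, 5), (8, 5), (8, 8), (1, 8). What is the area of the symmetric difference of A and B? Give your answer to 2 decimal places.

|A∩B|: x∈[1,6], y∈[5,6] → 5·1 = 5.
|A △ B| = |A| + |B| − 2·|A∩B| = 12 + 21 − 10 = 23.00.

23.00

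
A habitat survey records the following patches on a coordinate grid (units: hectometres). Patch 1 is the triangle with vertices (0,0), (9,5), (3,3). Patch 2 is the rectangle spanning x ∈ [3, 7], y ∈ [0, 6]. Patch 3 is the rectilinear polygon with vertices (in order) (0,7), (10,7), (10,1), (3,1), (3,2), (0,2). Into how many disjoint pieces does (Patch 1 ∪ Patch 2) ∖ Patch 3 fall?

2

(Patch 1 ∪ Patch 2) ∖ Patch 3 splits into 2 disjoint pieces (area 1.5, area 4).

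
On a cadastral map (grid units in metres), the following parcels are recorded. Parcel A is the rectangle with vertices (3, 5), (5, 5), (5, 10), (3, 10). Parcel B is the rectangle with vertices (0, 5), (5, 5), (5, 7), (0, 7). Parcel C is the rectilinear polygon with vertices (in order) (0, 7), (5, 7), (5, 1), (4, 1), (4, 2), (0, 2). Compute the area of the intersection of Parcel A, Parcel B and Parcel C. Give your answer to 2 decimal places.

4.00

The intersection is the polygon with vertices (3,5), (3,7), (5,7), (5,5).
By the shoelace formula its area is 4.00.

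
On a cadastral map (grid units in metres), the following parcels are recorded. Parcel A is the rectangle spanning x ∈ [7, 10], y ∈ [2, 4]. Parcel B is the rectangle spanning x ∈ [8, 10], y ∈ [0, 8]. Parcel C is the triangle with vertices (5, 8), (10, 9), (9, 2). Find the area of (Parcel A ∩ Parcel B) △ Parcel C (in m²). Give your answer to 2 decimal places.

|Parcel A ∩ Parcel B| = 4.
|(Parcel A ∩ Parcel B) ∩ Parcel C| = 1.5357.
|(Parcel A ∩ Parcel B) △ Parcel C| = 4 + 17 − 3.0714 = 17.93.

17.93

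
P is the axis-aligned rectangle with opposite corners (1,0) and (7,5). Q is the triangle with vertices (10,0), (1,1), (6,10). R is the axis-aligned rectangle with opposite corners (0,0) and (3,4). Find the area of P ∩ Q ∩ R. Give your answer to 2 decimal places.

The intersection is the polygon with vertices (1,1), (2.667,4), (3,4), (3,0.778).
By the shoelace formula its area is 3.72.

3.72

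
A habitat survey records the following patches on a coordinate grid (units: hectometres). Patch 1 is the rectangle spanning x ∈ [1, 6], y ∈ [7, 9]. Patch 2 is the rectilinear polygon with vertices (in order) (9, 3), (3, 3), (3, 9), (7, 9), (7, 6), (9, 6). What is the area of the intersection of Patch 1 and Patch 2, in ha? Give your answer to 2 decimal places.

6.00

The intersection is the polygon with vertices (6,7), (3,7), (3,9), (6,9).
By the shoelace formula its area is 6.00.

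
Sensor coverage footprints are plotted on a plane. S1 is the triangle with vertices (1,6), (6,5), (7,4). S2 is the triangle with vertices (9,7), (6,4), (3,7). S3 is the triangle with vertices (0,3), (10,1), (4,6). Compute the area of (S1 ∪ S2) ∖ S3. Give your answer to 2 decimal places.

|S1 ∪ S2| = 10.25.
|(S1 ∪ S2) ∩ S3| = 1.1607.
|(S1 ∪ S2) ∖ S3| = 10.25 − 1.1607 = 9.09.

9.09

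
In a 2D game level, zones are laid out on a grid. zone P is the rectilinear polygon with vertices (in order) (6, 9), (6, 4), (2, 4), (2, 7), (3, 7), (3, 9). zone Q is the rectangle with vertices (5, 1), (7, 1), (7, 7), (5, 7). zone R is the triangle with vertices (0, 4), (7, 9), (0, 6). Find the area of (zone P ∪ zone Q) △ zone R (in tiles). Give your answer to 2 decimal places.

27.33

|zone P ∪ zone Q| = 27.
|(zone P ∪ zone Q) ∩ zone R| = 3.3333.
|(zone P ∪ zone Q) △ zone R| = 27 + 7 − 6.6667 = 27.33.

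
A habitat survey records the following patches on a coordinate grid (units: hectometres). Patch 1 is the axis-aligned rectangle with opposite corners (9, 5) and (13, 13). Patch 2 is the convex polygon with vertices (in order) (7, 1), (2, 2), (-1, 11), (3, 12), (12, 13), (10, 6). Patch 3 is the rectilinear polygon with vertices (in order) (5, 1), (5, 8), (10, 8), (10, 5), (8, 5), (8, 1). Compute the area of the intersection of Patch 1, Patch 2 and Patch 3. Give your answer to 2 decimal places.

2.70

The intersection is the polygon with vertices (9,8), (10,8), (10,6), (9.4,5), (9,5).
By the shoelace formula its area is 2.70.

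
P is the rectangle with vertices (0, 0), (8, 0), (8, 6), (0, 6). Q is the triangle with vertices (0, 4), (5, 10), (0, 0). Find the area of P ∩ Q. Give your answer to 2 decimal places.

The intersection is the polygon with vertices (3,6), (0,0), (0,4), (1.667,6).
By the shoelace formula its area is 7.33.

7.33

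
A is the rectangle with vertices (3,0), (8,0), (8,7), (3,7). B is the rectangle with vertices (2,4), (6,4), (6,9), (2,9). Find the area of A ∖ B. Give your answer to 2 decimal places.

|A∩B|: x∈[3,6], y∈[4,7] → 3·3 = 9.
|A| = 35.
|A ∖ B| = |A| − |A∩B| = 35 − 9 = 26.00.

26.00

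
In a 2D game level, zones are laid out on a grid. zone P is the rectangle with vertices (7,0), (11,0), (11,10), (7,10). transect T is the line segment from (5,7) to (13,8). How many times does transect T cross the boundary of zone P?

2

The segment meets the boundary at (11,7.75), (7,7.25).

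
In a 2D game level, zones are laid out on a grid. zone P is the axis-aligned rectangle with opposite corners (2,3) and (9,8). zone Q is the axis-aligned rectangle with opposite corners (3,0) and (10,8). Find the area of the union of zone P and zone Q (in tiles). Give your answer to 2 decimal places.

By inclusion–exclusion:
Individual areas: |zone P| = 35, |zone Q| = 56.
|zone P∩zone Q|: x∈[3,9], y∈[3,8] → 6·5 = 30.
|zone P ∪ zone Q| = 91 − 30 = 61.00.

61.00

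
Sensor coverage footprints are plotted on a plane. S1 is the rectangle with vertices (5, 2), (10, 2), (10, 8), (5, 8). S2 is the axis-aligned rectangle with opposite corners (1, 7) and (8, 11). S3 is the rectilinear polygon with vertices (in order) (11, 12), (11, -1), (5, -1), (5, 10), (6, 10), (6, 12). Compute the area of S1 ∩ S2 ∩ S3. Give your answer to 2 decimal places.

The intersection is the polygon with vertices (8,8), (8,7), (5,7), (5,8).
By the shoelace formula its area is 3.00.

3.00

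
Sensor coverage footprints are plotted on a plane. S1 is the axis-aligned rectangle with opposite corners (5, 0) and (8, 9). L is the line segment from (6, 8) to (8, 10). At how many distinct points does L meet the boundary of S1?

1

The segment meets the boundary at (7,9).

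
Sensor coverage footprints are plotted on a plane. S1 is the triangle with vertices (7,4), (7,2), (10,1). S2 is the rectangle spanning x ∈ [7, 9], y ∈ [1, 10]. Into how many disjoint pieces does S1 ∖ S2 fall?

S1 ∖ S2 is a single connected region.

1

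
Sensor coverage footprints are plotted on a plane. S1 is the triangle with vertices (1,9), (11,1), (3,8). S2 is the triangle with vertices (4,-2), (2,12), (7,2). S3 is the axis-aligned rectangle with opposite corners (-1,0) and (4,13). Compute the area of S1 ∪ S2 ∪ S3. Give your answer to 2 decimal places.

By inclusion–exclusion:
Individual areas: |S1| = 3, |S2| = 25, |S3| = 65.
|S1∩S2| = 1.2667.
|S1∩S3| = 1.1625.
|S2∩S3| = 9.7143.
|S1∩S2∩S3| = 0.7903.
|S1 ∪ S2 ∪ S3| = 93 − 12.1435 + 0.7903 = 81.65.

81.65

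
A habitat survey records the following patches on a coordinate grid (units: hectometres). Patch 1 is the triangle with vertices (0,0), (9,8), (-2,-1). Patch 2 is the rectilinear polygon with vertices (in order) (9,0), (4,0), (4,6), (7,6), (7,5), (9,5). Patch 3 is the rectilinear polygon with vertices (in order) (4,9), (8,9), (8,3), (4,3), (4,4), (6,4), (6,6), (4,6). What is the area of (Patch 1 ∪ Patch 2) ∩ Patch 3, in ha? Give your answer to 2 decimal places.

|Patch 1 ∪ Patch 2| = 30.8106.
|(Patch 1 ∪ Patch 2) ∩ Patch 3| = 7.16.

7.16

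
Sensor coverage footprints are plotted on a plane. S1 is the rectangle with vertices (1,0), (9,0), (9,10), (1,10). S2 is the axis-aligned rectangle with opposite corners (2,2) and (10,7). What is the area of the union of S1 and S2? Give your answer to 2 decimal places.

85.00

By inclusion–exclusion:
Individual areas: |S1| = 80, |S2| = 40.
|S1∩S2|: x∈[2,9], y∈[2,7] → 7·5 = 35.
|S1 ∪ S2| = 120 − 35 = 85.00.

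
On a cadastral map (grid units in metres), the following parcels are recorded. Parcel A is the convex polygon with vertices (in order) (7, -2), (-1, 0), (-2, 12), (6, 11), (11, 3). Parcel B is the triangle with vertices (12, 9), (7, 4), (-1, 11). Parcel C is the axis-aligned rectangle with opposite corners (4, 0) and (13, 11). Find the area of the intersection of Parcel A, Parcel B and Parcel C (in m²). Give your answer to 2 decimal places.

The intersection is the polygon with vertices (7,4), (4,6.625), (4,10.231), (6.745,9.809), (9.077,6.077).
By the shoelace formula its area is 19.62.

19.62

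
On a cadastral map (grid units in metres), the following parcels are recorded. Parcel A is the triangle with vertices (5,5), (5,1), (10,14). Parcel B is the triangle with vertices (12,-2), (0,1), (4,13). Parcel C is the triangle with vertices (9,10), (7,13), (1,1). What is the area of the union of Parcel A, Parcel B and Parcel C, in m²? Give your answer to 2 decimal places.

88.89

By inclusion–exclusion:
Individual areas: |Parcel A| = 10, |Parcel B| = 78, |Parcel C| = 21.
|Parcel A∩Parcel B| = 6.3501.
|Parcel A∩Parcel C| = 2.4265.
|Parcel B∩Parcel C| = 11.6908.
|Parcel A∩Parcel B∩Parcel C| = 0.3545.
|Parcel A ∪ Parcel B ∪ Parcel C| = 109 − 20.4673 + 0.3545 = 88.89.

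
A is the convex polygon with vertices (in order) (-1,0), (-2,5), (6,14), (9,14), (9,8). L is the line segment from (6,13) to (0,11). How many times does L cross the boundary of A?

The segment meets the boundary at (4.737,12.579).

1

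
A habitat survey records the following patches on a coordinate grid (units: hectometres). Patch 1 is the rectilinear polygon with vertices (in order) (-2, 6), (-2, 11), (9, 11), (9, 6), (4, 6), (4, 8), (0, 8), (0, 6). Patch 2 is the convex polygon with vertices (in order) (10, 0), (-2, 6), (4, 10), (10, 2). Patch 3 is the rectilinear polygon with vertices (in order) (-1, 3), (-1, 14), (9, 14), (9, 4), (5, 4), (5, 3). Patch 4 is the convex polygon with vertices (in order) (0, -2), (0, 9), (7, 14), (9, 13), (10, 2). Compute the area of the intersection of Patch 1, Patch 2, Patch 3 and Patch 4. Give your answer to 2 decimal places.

9.00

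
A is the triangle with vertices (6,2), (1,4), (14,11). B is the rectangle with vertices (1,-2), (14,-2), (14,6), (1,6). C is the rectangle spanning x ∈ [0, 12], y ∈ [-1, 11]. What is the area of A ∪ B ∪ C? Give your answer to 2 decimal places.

172.17

By inclusion–exclusion:
Individual areas: |A| = 30.5, |B| = 104, |C| = 144.
|A∩B| = 18.3968.
|A∩C| = 29.3269.
|B∩C|: x∈[1,12], y∈[-1,6] → 11·7 = 77.
|A∩B∩C| = 18.3968.
|A ∪ B ∪ C| = 278.5 − 124.7237 + 18.3968 = 172.17.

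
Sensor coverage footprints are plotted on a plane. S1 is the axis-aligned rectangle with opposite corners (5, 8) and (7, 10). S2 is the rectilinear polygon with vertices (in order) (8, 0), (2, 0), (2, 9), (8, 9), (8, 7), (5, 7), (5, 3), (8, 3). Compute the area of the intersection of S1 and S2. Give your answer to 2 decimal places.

2.00

The intersection is the polygon with vertices (7,8), (5,8), (5,9), (7,9).
By the shoelace formula its area is 2.00.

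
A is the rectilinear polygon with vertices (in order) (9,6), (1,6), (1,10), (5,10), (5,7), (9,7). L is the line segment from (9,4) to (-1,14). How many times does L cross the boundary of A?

The segment meets the boundary at (3,10), (5,8), (6,7), (7,6).

4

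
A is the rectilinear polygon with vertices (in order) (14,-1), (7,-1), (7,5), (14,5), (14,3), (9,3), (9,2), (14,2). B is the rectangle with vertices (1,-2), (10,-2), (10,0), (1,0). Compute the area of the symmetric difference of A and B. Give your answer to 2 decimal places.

49.00

|A| = 37, |B| = 18, |A∩B| = 3.
|A △ B| = |A| + |B| − 2·|A∩B| = 37 + 18 − 6 = 49.00.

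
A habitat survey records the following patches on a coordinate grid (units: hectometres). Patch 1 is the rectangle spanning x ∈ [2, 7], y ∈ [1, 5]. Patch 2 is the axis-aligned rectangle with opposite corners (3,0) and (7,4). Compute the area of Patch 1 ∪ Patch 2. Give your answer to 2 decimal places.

By inclusion–exclusion:
Individual areas: |Patch 1| = 20, |Patch 2| = 16.
|Patch 1∩Patch 2|: x∈[3,7], y∈[1,4] → 4·3 = 12.
|Patch 1 ∪ Patch 2| = 36 − 12 = 24.00.

24.00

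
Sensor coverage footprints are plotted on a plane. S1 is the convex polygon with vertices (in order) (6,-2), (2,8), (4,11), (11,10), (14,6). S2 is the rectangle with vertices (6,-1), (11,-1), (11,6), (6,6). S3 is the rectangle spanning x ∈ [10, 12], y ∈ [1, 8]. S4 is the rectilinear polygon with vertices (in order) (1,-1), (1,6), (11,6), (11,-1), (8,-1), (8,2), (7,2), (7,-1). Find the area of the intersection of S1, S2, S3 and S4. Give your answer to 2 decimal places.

3.50

The intersection is the polygon with vertices (11,3), (10,2), (10,6), (11,6).
By the shoelace formula its area is 3.50.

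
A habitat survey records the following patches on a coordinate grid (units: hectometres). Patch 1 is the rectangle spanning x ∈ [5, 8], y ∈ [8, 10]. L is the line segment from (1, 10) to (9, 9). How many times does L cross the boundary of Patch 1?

2

The segment meets the boundary at (8,9.125), (5,9.5).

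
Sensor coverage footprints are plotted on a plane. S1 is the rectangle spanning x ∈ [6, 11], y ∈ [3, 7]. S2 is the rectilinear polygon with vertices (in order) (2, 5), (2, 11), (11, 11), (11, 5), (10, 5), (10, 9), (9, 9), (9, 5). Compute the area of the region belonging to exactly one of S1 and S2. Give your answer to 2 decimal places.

54.00

|S1| = 20, |S2| = 50, |S1∩S2| = 8.
|S1 △ S2| = |S1| + |S2| − 2·|S1∩S2| = 20 + 50 − 16 = 54.00.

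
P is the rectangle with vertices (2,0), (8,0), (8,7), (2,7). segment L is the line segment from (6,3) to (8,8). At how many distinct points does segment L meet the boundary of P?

1

The segment meets the boundary at (7.6,7).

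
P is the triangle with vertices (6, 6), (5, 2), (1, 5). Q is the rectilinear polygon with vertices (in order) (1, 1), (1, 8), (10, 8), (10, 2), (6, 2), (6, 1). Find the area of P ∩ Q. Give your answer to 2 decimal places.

9.50

The intersection is the polygon with vertices (5,2), (1,5), (6,6).
By the shoelace formula its area is 9.50.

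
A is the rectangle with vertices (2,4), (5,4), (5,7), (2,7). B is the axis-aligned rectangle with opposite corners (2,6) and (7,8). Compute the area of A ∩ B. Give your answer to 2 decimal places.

3.00

|A∩B|: x∈[2,5], y∈[6,7] → 3·1 = 3.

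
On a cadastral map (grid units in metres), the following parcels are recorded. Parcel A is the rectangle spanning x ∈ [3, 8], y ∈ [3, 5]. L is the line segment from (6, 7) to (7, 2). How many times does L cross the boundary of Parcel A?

2

The segment meets the boundary at (6.8,3), (6.4,5).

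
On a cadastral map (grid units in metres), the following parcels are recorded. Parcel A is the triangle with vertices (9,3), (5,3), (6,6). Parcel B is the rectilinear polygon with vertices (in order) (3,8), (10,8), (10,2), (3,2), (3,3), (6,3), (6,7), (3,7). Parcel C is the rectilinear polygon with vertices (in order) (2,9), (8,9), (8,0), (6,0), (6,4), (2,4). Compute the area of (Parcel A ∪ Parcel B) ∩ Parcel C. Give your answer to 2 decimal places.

15.67

|Parcel A ∪ Parcel B| = 31.5.
|(Parcel A ∪ Parcel B) ∩ Parcel C| = 15.67.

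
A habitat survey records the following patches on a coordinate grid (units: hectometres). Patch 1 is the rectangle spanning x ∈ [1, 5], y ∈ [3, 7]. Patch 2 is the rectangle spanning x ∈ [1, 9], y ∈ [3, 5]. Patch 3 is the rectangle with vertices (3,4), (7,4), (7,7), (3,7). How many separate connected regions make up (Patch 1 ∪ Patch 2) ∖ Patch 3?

(Patch 1 ∪ Patch 2) ∖ Patch 3 is a single connected region.

1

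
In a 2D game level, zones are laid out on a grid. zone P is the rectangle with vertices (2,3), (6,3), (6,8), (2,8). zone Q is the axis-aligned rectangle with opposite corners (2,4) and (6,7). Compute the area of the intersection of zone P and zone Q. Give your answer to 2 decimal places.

|zone P∩zone Q|: x∈[2,6], y∈[4,7] → 4·3 = 12.

12.00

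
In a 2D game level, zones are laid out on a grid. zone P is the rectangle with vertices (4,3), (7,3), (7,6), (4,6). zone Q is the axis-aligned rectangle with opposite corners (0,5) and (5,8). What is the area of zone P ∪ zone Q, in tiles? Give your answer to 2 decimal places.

By inclusion–exclusion:
Individual areas: |zone P| = 9, |zone Q| = 15.
|zone P∩zone Q|: x∈[4,5], y∈[5,6] → 1·1 = 1.
|zone P ∪ zone Q| = 24 − 1 = 23.00.

23.00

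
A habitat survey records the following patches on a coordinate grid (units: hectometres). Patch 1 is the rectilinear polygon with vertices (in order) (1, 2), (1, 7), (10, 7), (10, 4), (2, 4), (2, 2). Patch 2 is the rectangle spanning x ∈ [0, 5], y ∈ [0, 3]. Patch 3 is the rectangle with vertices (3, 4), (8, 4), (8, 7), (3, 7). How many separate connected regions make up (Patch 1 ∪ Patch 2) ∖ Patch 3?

2

(Patch 1 ∪ Patch 2) ∖ Patch 3 splits into 2 disjoint pieces (area 22, area 6).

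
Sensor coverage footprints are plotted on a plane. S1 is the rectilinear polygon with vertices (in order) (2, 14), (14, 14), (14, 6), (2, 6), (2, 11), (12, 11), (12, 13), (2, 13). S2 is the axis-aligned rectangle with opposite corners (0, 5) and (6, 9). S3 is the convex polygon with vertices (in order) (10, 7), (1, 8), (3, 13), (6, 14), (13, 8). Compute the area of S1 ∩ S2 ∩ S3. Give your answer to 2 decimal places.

5.33

The intersection is the polygon with vertices (2,9), (6,9), (6,7.444), (2,7.889).
By the shoelace formula its area is 5.33.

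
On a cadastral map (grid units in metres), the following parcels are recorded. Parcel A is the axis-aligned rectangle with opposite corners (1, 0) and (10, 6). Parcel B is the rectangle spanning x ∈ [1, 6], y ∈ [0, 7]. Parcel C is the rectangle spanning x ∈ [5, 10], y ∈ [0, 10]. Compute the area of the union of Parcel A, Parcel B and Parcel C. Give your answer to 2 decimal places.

78.00

By inclusion–exclusion:
Individual areas: |Parcel A| = 54, |Parcel B| = 35, |Parcel C| = 50.
|Parcel A∩Parcel B|: x∈[1,6], y∈[0,6] → 5·6 = 30.
|Parcel A∩Parcel C|: x∈[5,10], y∈[0,6] → 5·6 = 30.
|Parcel B∩Parcel C|: x∈[5,6], y∈[0,7] → 1·7 = 7.
|Parcel A∩Parcel B∩Parcel C| = 6.
|Parcel A ∪ Parcel B ∪ Parcel C| = 139 − 67 + 6 = 78.00.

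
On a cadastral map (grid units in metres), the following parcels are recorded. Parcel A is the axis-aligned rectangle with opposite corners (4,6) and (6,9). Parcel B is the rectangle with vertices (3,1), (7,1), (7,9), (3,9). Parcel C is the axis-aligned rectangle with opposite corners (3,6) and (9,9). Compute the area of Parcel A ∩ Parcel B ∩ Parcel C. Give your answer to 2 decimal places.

6.00

The intersection is the polygon with vertices (4,6), (4,9), (6,9), (6,6).
By the shoelace formula its area is 6.00.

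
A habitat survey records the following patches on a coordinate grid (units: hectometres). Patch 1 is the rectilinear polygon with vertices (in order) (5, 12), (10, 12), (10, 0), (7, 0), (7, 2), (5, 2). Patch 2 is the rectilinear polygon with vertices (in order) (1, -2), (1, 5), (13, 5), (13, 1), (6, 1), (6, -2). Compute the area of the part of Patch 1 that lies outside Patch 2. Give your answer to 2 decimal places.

38.00

|Patch 1| = 56, |Patch 1∩Patch 2| = 18.
|Patch 1 ∖ Patch 2| = |Patch 1| − |Patch 1∩Patch 2| = 56 − 18 = 38.00.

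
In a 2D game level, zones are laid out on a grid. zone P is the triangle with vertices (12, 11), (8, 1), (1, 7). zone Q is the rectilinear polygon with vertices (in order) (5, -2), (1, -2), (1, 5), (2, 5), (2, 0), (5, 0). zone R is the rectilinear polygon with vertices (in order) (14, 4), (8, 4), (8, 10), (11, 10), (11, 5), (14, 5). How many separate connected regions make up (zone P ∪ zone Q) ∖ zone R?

3

(zone P ∪ zone Q) ∖ zone R splits into 3 disjoint pieces (area 31.7091, area 1.625, area 13).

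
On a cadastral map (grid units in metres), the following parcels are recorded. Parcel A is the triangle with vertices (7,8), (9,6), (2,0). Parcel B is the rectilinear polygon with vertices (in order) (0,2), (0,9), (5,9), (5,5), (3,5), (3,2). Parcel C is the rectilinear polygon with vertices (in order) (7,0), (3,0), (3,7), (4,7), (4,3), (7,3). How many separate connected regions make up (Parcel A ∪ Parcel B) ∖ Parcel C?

(Parcel A ∪ Parcel B) ∖ Parcel C splits into 3 disjoint pieces (area 10.55, area 0.3714, area 27).

3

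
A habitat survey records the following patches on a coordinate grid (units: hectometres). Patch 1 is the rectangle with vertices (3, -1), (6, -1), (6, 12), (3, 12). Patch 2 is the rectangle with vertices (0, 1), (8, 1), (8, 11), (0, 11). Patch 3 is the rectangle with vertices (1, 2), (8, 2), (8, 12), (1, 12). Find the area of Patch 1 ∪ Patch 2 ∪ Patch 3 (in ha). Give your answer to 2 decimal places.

By inclusion–exclusion:
Individual areas: |Patch 1| = 39, |Patch 2| = 80, |Patch 3| = 70.
|Patch 1∩Patch 2|: x∈[3,6], y∈[1,11] → 3·10 = 30.
|Patch 1∩Patch 3|: x∈[3,6], y∈[2,12] → 3·10 = 30.
|Patch 2∩Patch 3|: x∈[1,8], y∈[2,11] → 7·9 = 63.
|Patch 1∩Patch 2∩Patch 3| = 27.
|Patch 1 ∪ Patch 2 ∪ Patch 3| = 189 − 123 + 27 = 93.00.

93.00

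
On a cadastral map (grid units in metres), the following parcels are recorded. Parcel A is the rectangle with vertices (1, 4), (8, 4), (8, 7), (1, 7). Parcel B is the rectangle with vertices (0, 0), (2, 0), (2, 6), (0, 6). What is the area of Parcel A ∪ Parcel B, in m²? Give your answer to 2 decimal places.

By inclusion–exclusion:
Individual areas: |Parcel A| = 21, |Parcel B| = 12.
|Parcel A∩Parcel B|: x∈[1,2], y∈[4,6] → 1·2 = 2.
|Parcel A ∪ Parcel B| = 33 − 2 = 31.00.

31.00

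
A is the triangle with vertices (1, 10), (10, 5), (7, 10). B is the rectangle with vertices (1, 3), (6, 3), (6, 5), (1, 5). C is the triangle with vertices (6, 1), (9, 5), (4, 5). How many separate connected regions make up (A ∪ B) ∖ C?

2

(A ∪ B) ∖ C splits into 2 disjoint pieces (area 15, area 7).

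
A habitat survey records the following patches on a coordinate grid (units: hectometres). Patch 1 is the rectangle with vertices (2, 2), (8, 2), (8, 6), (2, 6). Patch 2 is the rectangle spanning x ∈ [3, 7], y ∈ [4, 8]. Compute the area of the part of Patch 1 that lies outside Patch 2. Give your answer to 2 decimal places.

16.00

|Patch 1∩Patch 2|: x∈[3,7], y∈[4,6] → 4·2 = 8.
|Patch 1| = 24.
|Patch 1 ∖ Patch 2| = |Patch 1| − |Patch 1∩Patch 2| = 24 − 8 = 16.00.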